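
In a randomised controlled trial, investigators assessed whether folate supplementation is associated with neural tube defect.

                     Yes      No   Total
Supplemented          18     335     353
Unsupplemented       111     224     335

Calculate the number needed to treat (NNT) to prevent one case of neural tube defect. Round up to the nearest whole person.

4

Risk in treated group = 18/353 = 0.05099; risk in control = 111/335 = 0.33134.
Absolute risk reduction = 0.33134 − 0.05099 = 0.28035
NNT = 1 / ARR = 1 / 0.28035 = 3.567 → round up → 4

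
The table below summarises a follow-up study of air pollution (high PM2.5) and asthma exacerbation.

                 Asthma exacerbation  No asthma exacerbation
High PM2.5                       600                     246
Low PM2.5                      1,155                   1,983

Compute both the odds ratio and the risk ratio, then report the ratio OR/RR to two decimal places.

2.17

Cells: a = 600, b = 246, c = 1155, d = 1983.
OR = (600·1983)/(246·1155) = 1189800/284130 = 4.18752
Risk in exposed = 600/846 = 0.70922; risk in unexposed = 1155/3138 = 0.36807; RR = 1.92687
OR/RR = 4.18752 / 1.92687 = 2.17323
The outcome is not rare, so the OR lies further from 1 than the RR.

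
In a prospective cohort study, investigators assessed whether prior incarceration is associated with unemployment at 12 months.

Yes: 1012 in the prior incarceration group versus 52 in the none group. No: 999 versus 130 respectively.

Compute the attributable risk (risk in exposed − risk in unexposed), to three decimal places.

From the description: a = 1012, b = 999, c = 52, d = 130.
Risk in exposed = 1012/2011 = 0.503232; risk in unexposed = 52/182 = 0.285714.
Risk difference = 0.503232 − 0.285714 = 0.217518

0.218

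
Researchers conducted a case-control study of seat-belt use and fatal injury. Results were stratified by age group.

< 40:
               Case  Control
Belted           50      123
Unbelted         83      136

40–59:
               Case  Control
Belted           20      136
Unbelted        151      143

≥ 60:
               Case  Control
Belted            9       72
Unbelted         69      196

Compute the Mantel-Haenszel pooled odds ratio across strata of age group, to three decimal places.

OR_MH = Σ(aᵢdᵢ/nᵢ) / Σ(bᵢcᵢ/nᵢ), where nᵢ is the stratum total.
Stratum 1 (< 40): n = 392; a·d/n = 50·136/392 = 17.3469; b·c/n = 123·83/392 = 26.0434
Stratum 2 (40–59): n = 450; a·d/n = 20·143/450 = 6.3556; b·c/n = 136·151/450 = 45.6356
Stratum 3 (≥ 60): n = 346; a·d/n = 9·196/346 = 5.0983; b·c/n = 72·69/346 = 14.3584
OR_MH = (17.3469 + 6.3556 + 5.0983) / (26.0434 + 45.6356 + 14.3584) = 28.8008 / 86.0373 = 0.33475

0.335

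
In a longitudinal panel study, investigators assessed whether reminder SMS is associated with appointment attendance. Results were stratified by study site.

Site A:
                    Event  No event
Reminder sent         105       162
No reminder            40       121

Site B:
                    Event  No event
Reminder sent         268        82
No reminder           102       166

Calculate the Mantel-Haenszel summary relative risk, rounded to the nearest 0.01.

RR_MH = Σ(aᵢ·n₀ᵢ/nᵢ) / Σ(cᵢ·n₁ᵢ/nᵢ), with n₁ᵢ = aᵢ+bᵢ (exposed), n₀ᵢ = cᵢ+dᵢ (unexposed), nᵢ = n₁ᵢ+n₀ᵢ.
Stratum 1 (Site A): n₁ = 267, n₀ = 161, n = 428; a·n₀/n = 105·161/428 = 39.4977; c·n₁/n = 40·267/428 = 24.9533
Stratum 2 (Site B): n₁ = 350, n₀ = 268, n = 618; a·n₀/n = 268·268/618 = 116.2201; c·n₁/n = 102·350/618 = 57.7670
RR_MH = (39.4977 + 116.2201) / (24.9533 + 57.7670) = 155.7177 / 82.7203 = 1.88246

1.88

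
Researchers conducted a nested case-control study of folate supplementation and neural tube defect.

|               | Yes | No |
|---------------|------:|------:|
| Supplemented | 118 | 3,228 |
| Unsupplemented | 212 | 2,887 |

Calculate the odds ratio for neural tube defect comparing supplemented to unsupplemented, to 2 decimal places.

Cells: a = 118, b = 3228, c = 212, d = 2887.
OR = (a·d)/(b·c) = (118 × 2887) / (3228 × 212) = 340666 / 684336 = 0.49781
Exposure is associated with lower odds of neural tube defect (OR = 0.50 < 1).

0.50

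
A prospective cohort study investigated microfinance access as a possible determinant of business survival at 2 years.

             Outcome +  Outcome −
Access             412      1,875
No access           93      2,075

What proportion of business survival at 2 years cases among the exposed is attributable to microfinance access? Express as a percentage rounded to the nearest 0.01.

Cells: a = 412, b = 1875, c = 93, d = 2075.
Risk in exposed = 412/2287 = 0.18015; risk in unexposed = 93/2168 = 0.04290.
RR = 0.18015/0.04290 = 4.19959
AR% = (RR − 1)/RR × 100 = (4.19959 − 1)/4.19959 × 100 = 76.1882%

76.19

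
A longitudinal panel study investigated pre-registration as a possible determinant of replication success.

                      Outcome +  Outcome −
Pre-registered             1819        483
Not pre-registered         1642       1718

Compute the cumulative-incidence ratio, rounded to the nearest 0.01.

1.62

Cells: a = 1819, b = 483, c = 1642, d = 1718.
Risk in exposed = 1819/2302 = 0.79018; risk in unexposed = 1642/3360 = 0.48869.
RR = 0.79018 / 0.48869 = 1.61694
The risk among the exposed is 1.62 times that among the unexposed.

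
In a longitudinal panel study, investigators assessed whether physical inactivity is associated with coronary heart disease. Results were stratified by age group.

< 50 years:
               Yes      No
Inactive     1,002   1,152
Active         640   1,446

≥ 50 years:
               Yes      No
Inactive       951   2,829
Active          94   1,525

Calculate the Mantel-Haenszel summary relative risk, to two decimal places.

1.99

RR_MH = Σ(aᵢ·n₀ᵢ/nᵢ) / Σ(cᵢ·n₁ᵢ/nᵢ), with n₁ᵢ = aᵢ+bᵢ (exposed), n₀ᵢ = cᵢ+dᵢ (unexposed), nᵢ = n₁ᵢ+n₀ᵢ.
Stratum 1 (< 50 years): n₁ = 2154, n₀ = 2086, n = 4240; a·n₀/n = 1002·2086/4240 = 492.9651; c·n₁/n = 640·2154/4240 = 325.1321
Stratum 2 (≥ 50 years): n₁ = 3780, n₀ = 1619, n = 5399; a·n₀/n = 951·1619/5399 = 285.1767; c·n₁/n = 94·3780/5399 = 65.8122
RR_MH = (492.9651 + 285.1767) / (325.1321 + 65.8122) = 778.1418 / 390.9443 = 1.99042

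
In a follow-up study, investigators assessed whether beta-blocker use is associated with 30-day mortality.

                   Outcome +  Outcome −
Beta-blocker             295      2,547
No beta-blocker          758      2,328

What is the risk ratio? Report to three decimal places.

Cells: a = 295, b = 2547, c = 758, d = 2328.
Risk in exposed = 295/2842 = 0.10380; risk in unexposed = 758/3086 = 0.24563.
RR = 0.10380 / 0.24563 = 0.42260
The risk is 58% lower among the exposed than among the unexposed.

0.423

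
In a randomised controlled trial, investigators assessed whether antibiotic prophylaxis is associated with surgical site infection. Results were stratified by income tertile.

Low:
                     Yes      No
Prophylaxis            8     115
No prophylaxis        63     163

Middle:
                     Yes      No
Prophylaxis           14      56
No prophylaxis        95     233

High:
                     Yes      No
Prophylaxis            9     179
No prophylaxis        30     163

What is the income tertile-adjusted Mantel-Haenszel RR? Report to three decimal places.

0.396

RR_MH = Σ(aᵢ·n₀ᵢ/nᵢ) / Σ(cᵢ·n₁ᵢ/nᵢ), with n₁ᵢ = aᵢ+bᵢ (exposed), n₀ᵢ = cᵢ+dᵢ (unexposed), nᵢ = n₁ᵢ+n₀ᵢ.
Stratum 1 (Low): n₁ = 123, n₀ = 226, n = 349; a·n₀/n = 8·226/349 = 5.1805; c·n₁/n = 63·123/349 = 22.2034
Stratum 2 (Middle): n₁ = 70, n₀ = 328, n = 398; a·n₀/n = 14·328/398 = 11.5377; c·n₁/n = 95·70/398 = 16.7085
Stratum 3 (High): n₁ = 188, n₀ = 193, n = 381; a·n₀/n = 9·193/381 = 4.5591; c·n₁/n = 30·188/381 = 14.8031
RR_MH = (5.1805 + 11.5377 + 4.5591) / (22.2034 + 16.7085 + 14.8031) = 21.2773 / 53.7151 = 0.39611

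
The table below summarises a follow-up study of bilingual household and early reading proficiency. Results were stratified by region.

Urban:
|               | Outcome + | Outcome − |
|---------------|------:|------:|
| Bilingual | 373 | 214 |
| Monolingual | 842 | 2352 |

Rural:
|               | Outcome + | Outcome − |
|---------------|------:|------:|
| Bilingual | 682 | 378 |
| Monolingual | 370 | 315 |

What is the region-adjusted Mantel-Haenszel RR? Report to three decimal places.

1.640

RR_MH = Σ(aᵢ·n₀ᵢ/nᵢ) / Σ(cᵢ·n₁ᵢ/nᵢ), with n₁ᵢ = aᵢ+bᵢ (exposed), n₀ᵢ = cᵢ+dᵢ (unexposed), nᵢ = n₁ᵢ+n₀ᵢ.
Stratum 1 (Urban): n₁ = 587, n₀ = 3194, n = 3781; a·n₀/n = 373·3194/3781 = 315.0918; c·n₁/n = 842·587/3781 = 130.7204
Stratum 2 (Rural): n₁ = 1060, n₀ = 685, n = 1745; a·n₀/n = 682·685/1745 = 267.7192; c·n₁/n = 370·1060/1745 = 224.7564
RR_MH = (315.0918 + 267.7192) / (130.7204 + 224.7564) = 582.8110 / 355.4769 = 1.63952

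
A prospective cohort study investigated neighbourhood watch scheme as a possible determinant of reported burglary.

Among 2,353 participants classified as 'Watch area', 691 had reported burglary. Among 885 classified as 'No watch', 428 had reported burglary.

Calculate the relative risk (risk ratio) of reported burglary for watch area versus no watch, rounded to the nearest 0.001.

From the description: a = 691, b = 1662, c = 428, d = 457.
Risk in exposed = 691/2353 = 0.29367; risk in unexposed = 428/885 = 0.48362.
RR = 0.29367 / 0.48362 = 0.60723
The risk is 39% lower among the exposed than among the unexposed.

0.607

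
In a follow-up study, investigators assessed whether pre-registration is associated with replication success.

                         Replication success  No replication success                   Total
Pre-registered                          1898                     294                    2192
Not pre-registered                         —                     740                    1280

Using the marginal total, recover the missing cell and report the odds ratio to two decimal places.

8.85

The missing cell is in the unexposed row: 1280 − 740 = 540.
So a = 1898, b = 294, c = 540, d = 740.
OR = (a·d)/(b·c) = (1898 × 740) / (294 × 540) = 1404520 / 158760 = 8.84681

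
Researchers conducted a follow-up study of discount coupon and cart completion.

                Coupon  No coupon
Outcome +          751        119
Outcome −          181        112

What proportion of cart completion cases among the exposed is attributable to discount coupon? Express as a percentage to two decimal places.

Reading the table with exposure as columns: a = 751 (Coupon, case), b = 181 (Coupon, non-case), c = 119 (No coupon, case), d = 112.
Risk in exposed = 751/932 = 0.80579; risk in unexposed = 119/231 = 0.51515.
RR = 0.80579/0.51515 = 1.56419
AR% = (RR − 1)/RR × 100 = (1.56419 − 1)/1.56419 × 100 = 36.0691%

36.07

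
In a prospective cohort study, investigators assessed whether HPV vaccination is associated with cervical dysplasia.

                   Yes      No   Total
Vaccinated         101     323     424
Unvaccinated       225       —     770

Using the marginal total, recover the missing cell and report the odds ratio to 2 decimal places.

0.76

The missing cell is in the unexposed row: 770 − 225 = 545.
So a = 101, b = 323, c = 225, d = 545.
OR = (a·d)/(b·c) = (101 × 545) / (323 × 225) = 55045 / 72675 = 0.75741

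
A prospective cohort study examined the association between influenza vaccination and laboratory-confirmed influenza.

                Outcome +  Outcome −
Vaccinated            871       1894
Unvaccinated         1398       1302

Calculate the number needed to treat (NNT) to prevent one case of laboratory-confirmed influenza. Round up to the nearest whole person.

Risk in treated group = 871/2765 = 0.31501; risk in control = 1398/2700 = 0.51778.
Absolute risk reduction = 0.51778 − 0.31501 = 0.20277
NNT = 1 / ARR = 1 / 0.20277 = 4.932 → round up → 5

5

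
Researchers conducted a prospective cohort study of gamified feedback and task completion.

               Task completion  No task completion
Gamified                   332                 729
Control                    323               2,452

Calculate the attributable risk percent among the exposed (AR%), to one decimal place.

Cells: a = 332, b = 729, c = 323, d = 2452.
Risk in exposed = 332/1061 = 0.31291; risk in unexposed = 323/2775 = 0.11640.
RR = 0.31291/0.11640 = 2.68833
AR% = (RR − 1)/RR × 100 = (2.68833 − 1)/2.68833 × 100 = 62.8022%

62.8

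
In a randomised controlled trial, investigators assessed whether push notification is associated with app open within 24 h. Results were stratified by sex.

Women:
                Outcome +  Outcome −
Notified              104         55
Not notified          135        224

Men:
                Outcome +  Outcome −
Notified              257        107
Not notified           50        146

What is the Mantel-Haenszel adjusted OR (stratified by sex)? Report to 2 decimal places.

OR_MH = Σ(aᵢdᵢ/nᵢ) / Σ(bᵢcᵢ/nᵢ), where nᵢ is the stratum total.
Stratum 1 (Women): n = 518; a·d/n = 104·224/518 = 44.9730; b·c/n = 55·135/518 = 14.3340
Stratum 2 (Men): n = 560; a·d/n = 257·146/560 = 67.0036; b·c/n = 107·50/560 = 9.5536
OR_MH = (44.9730 + 67.0036) / (14.3340 + 9.5536) = 111.9765 / 23.8875 = 4.68765

4.69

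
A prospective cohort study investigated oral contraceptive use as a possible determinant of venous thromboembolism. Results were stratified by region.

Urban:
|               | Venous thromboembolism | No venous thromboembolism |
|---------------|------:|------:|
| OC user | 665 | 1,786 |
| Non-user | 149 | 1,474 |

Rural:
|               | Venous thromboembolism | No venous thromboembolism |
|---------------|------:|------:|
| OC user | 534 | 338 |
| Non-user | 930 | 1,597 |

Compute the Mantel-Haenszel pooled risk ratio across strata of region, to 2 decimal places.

2.02

RR_MH = Σ(aᵢ·n₀ᵢ/nᵢ) / Σ(cᵢ·n₁ᵢ/nᵢ), with n₁ᵢ = aᵢ+bᵢ (exposed), n₀ᵢ = cᵢ+dᵢ (unexposed), nᵢ = n₁ᵢ+n₀ᵢ.
Stratum 1 (Urban): n₁ = 2451, n₀ = 1623, n = 4074; a·n₀/n = 665·1623/4074 = 264.9227; c·n₁/n = 149·2451/4074 = 89.6414
Stratum 2 (Rural): n₁ = 872, n₀ = 2527, n = 3399; a·n₀/n = 534·2527/3399 = 397.0044; c·n₁/n = 930·872/3399 = 238.5878
RR_MH = (264.9227 + 397.0044) / (89.6414 + 238.5878) = 661.9271 / 328.2292 = 2.01666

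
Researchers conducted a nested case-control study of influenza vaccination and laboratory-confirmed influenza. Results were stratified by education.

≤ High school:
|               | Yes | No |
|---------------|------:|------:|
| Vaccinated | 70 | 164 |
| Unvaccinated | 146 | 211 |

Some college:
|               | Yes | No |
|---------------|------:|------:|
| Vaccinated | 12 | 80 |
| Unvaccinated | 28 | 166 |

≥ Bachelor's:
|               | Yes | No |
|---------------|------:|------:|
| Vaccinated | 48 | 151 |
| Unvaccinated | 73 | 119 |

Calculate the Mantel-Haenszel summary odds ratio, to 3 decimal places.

OR_MH = Σ(aᵢdᵢ/nᵢ) / Σ(bᵢcᵢ/nᵢ), where nᵢ is the stratum total.
Stratum 1 (≤ High school): n = 591; a·d/n = 70·211/591 = 24.9915; b·c/n = 164·146/591 = 40.5144
Stratum 2 (Some college): n = 286; a·d/n = 12·166/286 = 6.9650; b·c/n = 80·28/286 = 7.8322
Stratum 3 (≥ Bachelor's): n = 391; a·d/n = 48·119/391 = 14.6087; b·c/n = 151·73/391 = 28.1918
OR_MH = (24.9915 + 6.9650 + 14.6087) / (40.5144 + 7.8322 + 28.1918) = 46.5653 / 76.5384 = 0.60839

0.608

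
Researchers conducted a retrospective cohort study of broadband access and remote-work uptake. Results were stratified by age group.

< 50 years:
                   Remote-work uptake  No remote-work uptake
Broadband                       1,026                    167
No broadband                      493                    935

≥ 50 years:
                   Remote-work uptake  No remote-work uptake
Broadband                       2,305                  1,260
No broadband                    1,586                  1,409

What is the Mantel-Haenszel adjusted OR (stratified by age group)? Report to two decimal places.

OR_MH = Σ(aᵢdᵢ/nᵢ) / Σ(bᵢcᵢ/nᵢ), where nᵢ is the stratum total.
Stratum 1 (< 50 years): n = 2621; a·d/n = 1026·935/2621 = 366.0092; b·c/n = 167·493/2621 = 31.4121
Stratum 2 (≥ 50 years): n = 6560; a·d/n = 2305·1409/6560 = 495.0831; b·c/n = 1260·1586/6560 = 304.6280
OR_MH = (366.0092 + 495.0831) / (31.4121 + 304.6280) = 861.0922 / 336.0401 = 2.56247

2.56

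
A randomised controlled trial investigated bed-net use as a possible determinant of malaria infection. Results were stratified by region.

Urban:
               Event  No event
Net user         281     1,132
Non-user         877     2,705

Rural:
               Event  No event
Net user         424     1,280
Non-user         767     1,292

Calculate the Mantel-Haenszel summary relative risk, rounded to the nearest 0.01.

0.73

RR_MH = Σ(aᵢ·n₀ᵢ/nᵢ) / Σ(cᵢ·n₁ᵢ/nᵢ), with n₁ᵢ = aᵢ+bᵢ (exposed), n₀ᵢ = cᵢ+dᵢ (unexposed), nᵢ = n₁ᵢ+n₀ᵢ.
Stratum 1 (Urban): n₁ = 1413, n₀ = 3582, n = 4995; a·n₀/n = 281·3582/4995 = 201.5099; c·n₁/n = 877·1413/4995 = 248.0883
Stratum 2 (Rural): n₁ = 1704, n₀ = 2059, n = 3763; a·n₀/n = 424·2059/3763 = 232.0000; c·n₁/n = 767·1704/3763 = 347.3208
RR_MH = (201.5099 + 232.0000) / (248.0883 + 347.3208) = 433.5099 / 595.4090 = 0.72809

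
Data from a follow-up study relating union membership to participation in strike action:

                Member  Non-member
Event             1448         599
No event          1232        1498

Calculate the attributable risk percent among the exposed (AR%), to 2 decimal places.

47.13

Reading the table with exposure as columns: a = 1448 (Member, case), b = 1232 (Member, non-case), c = 599 (Non-member, case), d = 1498.
Risk in exposed = 1448/2680 = 0.54030; risk in unexposed = 599/2097 = 0.28565.
RR = 0.54030/0.28565 = 1.89150
AR% = (RR − 1)/RR × 100 = (1.89150 − 1)/1.89150 × 100 = 47.1318%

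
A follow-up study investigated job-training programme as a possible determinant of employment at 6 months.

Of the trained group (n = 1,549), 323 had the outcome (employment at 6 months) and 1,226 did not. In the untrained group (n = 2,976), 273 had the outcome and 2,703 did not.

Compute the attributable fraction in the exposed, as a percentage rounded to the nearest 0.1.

56.0

From the description: a = 323, b = 1226, c = 273, d = 2703.
Risk in exposed = 323/1549 = 0.20852; risk in unexposed = 273/2976 = 0.09173.
RR = 0.20852/0.09173 = 2.27311
AR% = (RR − 1)/RR × 100 = (2.27311 − 1)/2.27311 × 100 = 56.0075%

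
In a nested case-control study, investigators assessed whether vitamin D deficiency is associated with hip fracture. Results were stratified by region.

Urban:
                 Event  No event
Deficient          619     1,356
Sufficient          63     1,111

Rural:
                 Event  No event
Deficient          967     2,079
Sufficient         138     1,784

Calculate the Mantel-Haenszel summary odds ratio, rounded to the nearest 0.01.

6.66

OR_MH = Σ(aᵢdᵢ/nᵢ) / Σ(bᵢcᵢ/nᵢ), where nᵢ is the stratum total.
Stratum 1 (Urban): n = 3149; a·d/n = 619·1111/3149 = 218.3896; b·c/n = 1356·63/3149 = 27.1286
Stratum 2 (Rural): n = 4968; a·d/n = 967·1784/4968 = 347.2480; b·c/n = 2079·138/4968 = 57.7500
OR_MH = (218.3896 + 347.2480) / (27.1286 + 57.7500) = 565.6376 / 84.8786 = 6.66408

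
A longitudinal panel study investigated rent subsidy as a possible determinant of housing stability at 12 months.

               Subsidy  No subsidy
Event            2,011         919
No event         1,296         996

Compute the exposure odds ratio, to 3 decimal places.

Reading the table with exposure as columns: a = 2011 (Subsidy, case), b = 1296 (Subsidy, non-case), c = 919 (No subsidy, case), d = 996.
OR = (a·d)/(b·c) = (2011 × 996) / (1296 × 919) = 2002956 / 1191024 = 1.68171
The odds of housing stability at 12 months are about 1.68 times as high in the subsidy group.

1.682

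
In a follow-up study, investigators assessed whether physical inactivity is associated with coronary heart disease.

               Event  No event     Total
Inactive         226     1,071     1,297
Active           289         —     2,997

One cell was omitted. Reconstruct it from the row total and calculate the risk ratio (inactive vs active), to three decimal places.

1.807

The missing cell is in the unexposed row: 2997 − 289 = 2708.
So a = 226, b = 1071, c = 289, d = 2708.
RR = [a/(a+b)] / [c/(c+d)] = (226/1297) / (289/2997) = 0.17425/0.09643 = 1.80700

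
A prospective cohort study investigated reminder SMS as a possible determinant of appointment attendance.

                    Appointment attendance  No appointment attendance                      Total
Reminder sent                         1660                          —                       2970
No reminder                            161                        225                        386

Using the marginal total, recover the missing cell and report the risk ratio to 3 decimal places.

1.340

The missing cell is in the exposed row: 2970 − 1660 = 1310.
So a = 1660, b = 1310, c = 161, d = 225.
RR = [a/(a+b)] / [c/(c+d)] = (1660/2970) / (161/386) = 0.55892/0.41710 = 1.34003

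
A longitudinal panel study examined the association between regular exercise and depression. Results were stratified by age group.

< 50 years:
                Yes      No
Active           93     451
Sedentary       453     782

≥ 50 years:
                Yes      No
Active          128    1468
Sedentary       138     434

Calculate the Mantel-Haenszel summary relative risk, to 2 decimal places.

0.41

RR_MH = Σ(aᵢ·n₀ᵢ/nᵢ) / Σ(cᵢ·n₁ᵢ/nᵢ), with n₁ᵢ = aᵢ+bᵢ (exposed), n₀ᵢ = cᵢ+dᵢ (unexposed), nᵢ = n₁ᵢ+n₀ᵢ.
Stratum 1 (< 50 years): n₁ = 544, n₀ = 1235, n = 1779; a·n₀/n = 93·1235/1779 = 64.5616; c·n₁/n = 453·544/1779 = 138.5228
Stratum 2 (≥ 50 years): n₁ = 1596, n₀ = 572, n = 2168; a·n₀/n = 128·572/2168 = 33.7712; c·n₁/n = 138·1596/2168 = 101.5904
RR_MH = (64.5616 + 33.7712) / (138.5228 + 101.5904) = 98.3328 / 240.1132 = 0.40953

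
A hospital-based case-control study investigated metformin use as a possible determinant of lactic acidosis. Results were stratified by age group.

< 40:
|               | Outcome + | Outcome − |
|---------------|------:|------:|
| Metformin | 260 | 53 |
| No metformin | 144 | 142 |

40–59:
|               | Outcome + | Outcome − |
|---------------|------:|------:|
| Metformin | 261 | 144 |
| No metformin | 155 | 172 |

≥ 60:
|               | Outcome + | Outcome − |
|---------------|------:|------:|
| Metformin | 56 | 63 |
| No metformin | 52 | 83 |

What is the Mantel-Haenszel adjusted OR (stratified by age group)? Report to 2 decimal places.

2.52

OR_MH = Σ(aᵢdᵢ/nᵢ) / Σ(bᵢcᵢ/nᵢ), where nᵢ is the stratum total.
Stratum 1 (< 40): n = 599; a·d/n = 260·142/599 = 61.6361; b·c/n = 53·144/599 = 12.7412
Stratum 2 (40–59): n = 732; a·d/n = 261·172/732 = 61.3279; b·c/n = 144·155/732 = 30.4918
Stratum 3 (≥ 60): n = 254; a·d/n = 56·83/254 = 18.2992; b·c/n = 63·52/254 = 12.8976
OR_MH = (61.6361 + 61.3279 + 18.2992) / (12.7412 + 30.4918 + 12.8976) = 141.2631 / 56.1307 = 2.51668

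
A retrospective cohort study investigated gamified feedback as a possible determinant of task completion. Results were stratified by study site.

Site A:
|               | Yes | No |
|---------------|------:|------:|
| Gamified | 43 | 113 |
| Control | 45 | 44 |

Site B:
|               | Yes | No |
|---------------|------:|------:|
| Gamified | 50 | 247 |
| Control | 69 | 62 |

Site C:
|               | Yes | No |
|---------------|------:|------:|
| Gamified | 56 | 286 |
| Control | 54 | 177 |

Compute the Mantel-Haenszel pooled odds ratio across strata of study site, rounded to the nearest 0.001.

OR_MH = Σ(aᵢdᵢ/nᵢ) / Σ(bᵢcᵢ/nᵢ), where nᵢ is the stratum total.
Stratum 1 (Site A): n = 245; a·d/n = 43·44/245 = 7.7224; b·c/n = 113·45/245 = 20.7551
Stratum 2 (Site B): n = 428; a·d/n = 50·62/428 = 7.2430; b·c/n = 247·69/428 = 39.8201
Stratum 3 (Site C): n = 573; a·d/n = 56·177/573 = 17.2984; b·c/n = 286·54/573 = 26.9529
OR_MH = (7.7224 + 7.2430 + 17.2984) / (20.7551 + 39.8201 + 26.9529) = 32.2639 / 87.5281 = 0.36861

0.369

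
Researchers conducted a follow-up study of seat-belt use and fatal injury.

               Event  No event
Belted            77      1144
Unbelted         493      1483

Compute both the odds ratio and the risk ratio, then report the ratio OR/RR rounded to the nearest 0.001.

0.801

Cells: a = 77, b = 1144, c = 493, d = 1483.
OR = (77·1483)/(1144·493) = 114191/563992 = 0.20247
Risk in exposed = 77/1221 = 0.06306; risk in unexposed = 493/1976 = 0.24949; RR = 0.25276
OR/RR = 0.20247 / 0.25276 = 0.80102
The outcome is not rare, so the OR lies further from 1 than the RR.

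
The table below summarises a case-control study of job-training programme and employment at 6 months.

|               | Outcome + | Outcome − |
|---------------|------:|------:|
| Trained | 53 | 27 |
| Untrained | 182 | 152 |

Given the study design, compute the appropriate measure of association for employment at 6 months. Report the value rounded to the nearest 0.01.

Cells: a = 53, b = 27, c = 182, d = 152.
This is a case-control study: participants were sampled on outcome status, so risks in the source population cannot be estimated directly — relative risk is not valid here. The odds ratio is the appropriate measure.
OR = (a·d)/(b·c) = (53 × 152) / (27 × 182) = 8056 / 4914 = 1.63940

1.64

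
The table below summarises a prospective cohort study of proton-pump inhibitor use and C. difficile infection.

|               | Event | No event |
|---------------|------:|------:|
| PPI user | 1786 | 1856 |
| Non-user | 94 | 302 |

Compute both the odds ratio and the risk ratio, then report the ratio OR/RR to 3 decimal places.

Cells: a = 1786, b = 1856, c = 94, d = 302.
OR = (1786·302)/(1856·94) = 539372/174464 = 3.09159
Risk in exposed = 1786/3642 = 0.49039; risk in unexposed = 94/396 = 0.23737; RR = 2.06590
OR/RR = 3.09159 / 2.06590 = 1.49649
The outcome is not rare, so the OR lies further from 1 than the RR.

1.496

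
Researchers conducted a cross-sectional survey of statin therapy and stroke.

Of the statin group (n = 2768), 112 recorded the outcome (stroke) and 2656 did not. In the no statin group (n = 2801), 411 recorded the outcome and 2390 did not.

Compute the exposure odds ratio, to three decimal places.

0.245

From the description: a = 112, b = 2656, c = 411, d = 2390.
OR = (a·d)/(b·c) = (112 × 2390) / (2656 × 411) = 267680 / 1091616 = 0.24521
Exposure is associated with lower odds of stroke (OR = 0.25 < 1).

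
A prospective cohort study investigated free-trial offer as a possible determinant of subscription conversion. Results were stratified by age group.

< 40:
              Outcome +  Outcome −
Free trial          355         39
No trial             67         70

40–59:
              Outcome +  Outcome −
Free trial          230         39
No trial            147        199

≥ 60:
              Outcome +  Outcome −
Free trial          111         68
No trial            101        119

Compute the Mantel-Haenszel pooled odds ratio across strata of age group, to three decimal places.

4.906

OR_MH = Σ(aᵢdᵢ/nᵢ) / Σ(bᵢcᵢ/nᵢ), where nᵢ is the stratum total.
Stratum 1 (< 40): n = 531; a·d/n = 355·70/531 = 46.7985; b·c/n = 39·67/531 = 4.9209
Stratum 2 (40–59): n = 615; a·d/n = 230·199/615 = 74.4228; b·c/n = 39·147/615 = 9.3220
Stratum 3 (≥ 60): n = 399; a·d/n = 111·119/399 = 33.1053; b·c/n = 68·101/399 = 17.2130
OR_MH = (46.7985 + 74.4228 + 33.1053) / (4.9209 + 9.3220 + 17.2130) = 154.3265 / 31.4559 = 4.90613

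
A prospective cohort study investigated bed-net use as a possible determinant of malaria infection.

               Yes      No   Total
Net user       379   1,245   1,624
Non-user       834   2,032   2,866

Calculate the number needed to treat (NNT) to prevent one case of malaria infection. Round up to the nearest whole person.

Risk in treated group = 379/1624 = 0.23337; risk in control = 834/2866 = 0.29100.
Absolute risk reduction = 0.29100 − 0.23337 = 0.05762
NNT = 1 / ARR = 1 / 0.05762 = 17.354 → round up → 18

18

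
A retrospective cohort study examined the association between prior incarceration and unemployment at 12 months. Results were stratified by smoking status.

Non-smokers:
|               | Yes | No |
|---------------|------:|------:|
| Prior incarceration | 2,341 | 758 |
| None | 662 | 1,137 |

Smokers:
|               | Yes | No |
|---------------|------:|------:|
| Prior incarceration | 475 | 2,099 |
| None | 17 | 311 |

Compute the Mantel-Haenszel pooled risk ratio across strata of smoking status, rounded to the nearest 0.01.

2.11

RR_MH = Σ(aᵢ·n₀ᵢ/nᵢ) / Σ(cᵢ·n₁ᵢ/nᵢ), with n₁ᵢ = aᵢ+bᵢ (exposed), n₀ᵢ = cᵢ+dᵢ (unexposed), nᵢ = n₁ᵢ+n₀ᵢ.
Stratum 1 (Non-smokers): n₁ = 3099, n₀ = 1799, n = 4898; a·n₀/n = 2341·1799/4898 = 859.8324; c·n₁/n = 662·3099/4898 = 418.8522
Stratum 2 (Smokers): n₁ = 2574, n₀ = 328, n = 2902; a·n₀/n = 475·328/2902 = 53.6871; c·n₁/n = 17·2574/2902 = 15.0786
RR_MH = (859.8324 + 53.6871) / (418.8522 + 15.0786) = 913.5195 / 433.9308 = 2.10522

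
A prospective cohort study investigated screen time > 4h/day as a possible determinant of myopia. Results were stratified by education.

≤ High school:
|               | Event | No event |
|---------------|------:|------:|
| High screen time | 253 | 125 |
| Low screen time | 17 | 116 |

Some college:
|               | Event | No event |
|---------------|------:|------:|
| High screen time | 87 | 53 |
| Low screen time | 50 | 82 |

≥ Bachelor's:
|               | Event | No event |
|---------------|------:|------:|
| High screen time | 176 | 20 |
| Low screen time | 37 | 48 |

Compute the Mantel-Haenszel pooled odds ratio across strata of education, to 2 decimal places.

OR_MH = Σ(aᵢdᵢ/nᵢ) / Σ(bᵢcᵢ/nᵢ), where nᵢ is the stratum total.
Stratum 1 (≤ High school): n = 511; a·d/n = 253·116/511 = 57.4325; b·c/n = 125·17/511 = 4.1585
Stratum 2 (Some college): n = 272; a·d/n = 87·82/272 = 26.2279; b·c/n = 53·50/272 = 9.7426
Stratum 3 (≥ Bachelor's): n = 281; a·d/n = 176·48/281 = 30.0641; b·c/n = 20·37/281 = 2.6335
OR_MH = (57.4325 + 26.2279 + 30.0641) / (4.1585 + 9.7426 + 2.6335) = 113.7245 / 16.5346 = 6.87797

6.88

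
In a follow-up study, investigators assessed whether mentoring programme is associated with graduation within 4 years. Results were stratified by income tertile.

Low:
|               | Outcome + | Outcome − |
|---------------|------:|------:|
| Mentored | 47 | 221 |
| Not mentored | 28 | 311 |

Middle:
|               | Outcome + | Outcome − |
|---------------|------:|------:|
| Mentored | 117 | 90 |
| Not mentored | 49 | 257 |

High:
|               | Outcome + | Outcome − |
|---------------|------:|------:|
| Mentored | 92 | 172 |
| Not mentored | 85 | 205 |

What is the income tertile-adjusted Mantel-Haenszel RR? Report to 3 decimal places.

1.985

RR_MH = Σ(aᵢ·n₀ᵢ/nᵢ) / Σ(cᵢ·n₁ᵢ/nᵢ), with n₁ᵢ = aᵢ+bᵢ (exposed), n₀ᵢ = cᵢ+dᵢ (unexposed), nᵢ = n₁ᵢ+n₀ᵢ.
Stratum 1 (Low): n₁ = 268, n₀ = 339, n = 607; a·n₀/n = 47·339/607 = 26.2488; c·n₁/n = 28·268/607 = 12.3624
Stratum 2 (Middle): n₁ = 207, n₀ = 306, n = 513; a·n₀/n = 117·306/513 = 69.7895; c·n₁/n = 49·207/513 = 19.7719
Stratum 3 (High): n₁ = 264, n₀ = 290, n = 554; a·n₀/n = 92·290/554 = 48.1588; c·n₁/n = 85·264/554 = 40.5054
RR_MH = (26.2488 + 69.7895 + 48.1588) / (12.3624 + 19.7719 + 40.5054) = 144.1971 / 72.6398 = 1.98510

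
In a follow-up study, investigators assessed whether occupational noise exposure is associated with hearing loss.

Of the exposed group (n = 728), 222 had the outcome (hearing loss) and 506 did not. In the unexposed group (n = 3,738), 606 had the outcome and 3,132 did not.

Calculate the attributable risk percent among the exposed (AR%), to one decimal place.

From the description: a = 222, b = 506, c = 606, d = 3132.
Risk in exposed = 222/728 = 0.30495; risk in unexposed = 606/3738 = 0.16212.
RR = 0.30495/0.16212 = 1.88100
AR% = (RR − 1)/RR × 100 = (1.88100 − 1)/1.88100 × 100 = 46.8367%

46.8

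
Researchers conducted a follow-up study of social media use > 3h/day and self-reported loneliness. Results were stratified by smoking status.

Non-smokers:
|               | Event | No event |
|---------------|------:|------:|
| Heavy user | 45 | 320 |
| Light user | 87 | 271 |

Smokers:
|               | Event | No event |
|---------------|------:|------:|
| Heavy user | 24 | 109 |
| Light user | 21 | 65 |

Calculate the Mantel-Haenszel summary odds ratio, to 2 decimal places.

0.49

OR_MH = Σ(aᵢdᵢ/nᵢ) / Σ(bᵢcᵢ/nᵢ), where nᵢ is the stratum total.
Stratum 1 (Non-smokers): n = 723; a·d/n = 45·271/723 = 16.8672; b·c/n = 320·87/723 = 38.5062
Stratum 2 (Smokers): n = 219; a·d/n = 24·65/219 = 7.1233; b·c/n = 109·21/219 = 10.4521
OR_MH = (16.8672 + 7.1233) / (38.5062 + 10.4521) = 23.9905 / 48.9583 = 0.49002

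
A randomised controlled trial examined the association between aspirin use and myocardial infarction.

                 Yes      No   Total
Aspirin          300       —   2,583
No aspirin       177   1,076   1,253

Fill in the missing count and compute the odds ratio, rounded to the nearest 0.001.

0.799

The missing cell is in the exposed row: 2583 − 300 = 2283.
So a = 300, b = 2283, c = 177, d = 1076.
OR = (a·d)/(b·c) = (300 × 1076) / (2283 × 177) = 322800 / 404091 = 0.79883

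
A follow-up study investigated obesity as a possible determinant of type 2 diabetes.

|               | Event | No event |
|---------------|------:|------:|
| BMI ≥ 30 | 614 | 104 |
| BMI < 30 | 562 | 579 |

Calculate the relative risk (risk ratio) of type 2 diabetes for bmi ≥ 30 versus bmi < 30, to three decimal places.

1.736

Cells: a = 614, b = 104, c = 562, d = 579.
Risk in exposed = 614/718 = 0.85515; risk in unexposed = 562/1141 = 0.49255.
RR = 0.85515 / 0.49255 = 1.73617
The risk among the exposed is 1.74 times that among the unexposed.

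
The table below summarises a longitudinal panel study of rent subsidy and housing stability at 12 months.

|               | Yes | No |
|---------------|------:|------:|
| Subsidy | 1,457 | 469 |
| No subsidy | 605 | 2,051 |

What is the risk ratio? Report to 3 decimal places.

3.321

Cells: a = 1457, b = 469, c = 605, d = 2051.
Risk in exposed = 1457/1926 = 0.75649; risk in unexposed = 605/2656 = 0.22779.
RR = 0.75649 / 0.22779 = 3.32105
The risk among the exposed is 3.32 times that among the unexposed.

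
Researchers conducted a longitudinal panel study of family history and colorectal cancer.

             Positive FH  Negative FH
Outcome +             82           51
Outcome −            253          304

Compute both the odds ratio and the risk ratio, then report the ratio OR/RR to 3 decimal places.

Reading the table with exposure as columns: a = 82 (Positive FH, case), b = 253 (Positive FH, non-case), c = 51 (Negative FH, case), d = 304.
OR = (82·304)/(253·51) = 24928/12903 = 1.93195
Risk in exposed = 82/335 = 0.24478; risk in unexposed = 51/355 = 0.14366; RR = 1.70383
OR/RR = 1.93195 / 1.70383 = 1.13389
The outcome is not rare, so the OR lies further from 1 than the RR.

1.134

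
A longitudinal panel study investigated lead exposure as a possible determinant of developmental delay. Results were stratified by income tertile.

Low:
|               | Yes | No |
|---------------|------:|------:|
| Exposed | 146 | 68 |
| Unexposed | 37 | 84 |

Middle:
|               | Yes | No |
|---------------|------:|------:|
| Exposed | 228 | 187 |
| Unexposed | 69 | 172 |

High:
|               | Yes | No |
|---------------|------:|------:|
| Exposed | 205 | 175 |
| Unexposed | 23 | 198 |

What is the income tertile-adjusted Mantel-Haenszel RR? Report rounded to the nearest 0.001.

RR_MH = Σ(aᵢ·n₀ᵢ/nᵢ) / Σ(cᵢ·n₁ᵢ/nᵢ), with n₁ᵢ = aᵢ+bᵢ (exposed), n₀ᵢ = cᵢ+dᵢ (unexposed), nᵢ = n₁ᵢ+n₀ᵢ.
Stratum 1 (Low): n₁ = 214, n₀ = 121, n = 335; a·n₀/n = 146·121/335 = 52.7343; c·n₁/n = 37·214/335 = 23.6358
Stratum 2 (Middle): n₁ = 415, n₀ = 241, n = 656; a·n₀/n = 228·241/656 = 83.7622; c·n₁/n = 69·415/656 = 43.6509
Stratum 3 (High): n₁ = 380, n₀ = 221, n = 601; a·n₀/n = 205·221/601 = 75.3827; c·n₁/n = 23·380/601 = 14.5424
RR_MH = (52.7343 + 83.7622 + 75.3827) / (23.6358 + 43.6509 + 14.5424) = 211.8792 / 81.8292 = 2.58929

2.589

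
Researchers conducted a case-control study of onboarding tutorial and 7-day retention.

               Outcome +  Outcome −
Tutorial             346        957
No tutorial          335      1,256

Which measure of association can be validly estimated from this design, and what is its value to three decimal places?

Cells: a = 346, b = 957, c = 335, d = 1256.
This is a case-control study: participants were sampled on outcome status, so risks in the source population cannot be estimated directly — relative risk is not valid here. The odds ratio is the appropriate measure.
OR = (a·d)/(b·c) = (346 × 1256) / (957 × 335) = 434576 / 320595 = 1.35553

1.356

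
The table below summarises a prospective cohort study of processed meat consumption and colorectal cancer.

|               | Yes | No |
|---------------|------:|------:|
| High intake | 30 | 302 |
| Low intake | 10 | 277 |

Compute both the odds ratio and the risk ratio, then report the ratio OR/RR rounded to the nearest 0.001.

Cells: a = 30, b = 302, c = 10, d = 277.
OR = (30·277)/(302·10) = 8310/3020 = 2.75166
Risk in exposed = 30/332 = 0.09036; risk in unexposed = 10/287 = 0.03484; RR = 2.59337
OR/RR = 2.75166 / 2.59337 = 1.06103
The outcome is rare in both groups, so OR ≈ RR (ratio near 1).

1.061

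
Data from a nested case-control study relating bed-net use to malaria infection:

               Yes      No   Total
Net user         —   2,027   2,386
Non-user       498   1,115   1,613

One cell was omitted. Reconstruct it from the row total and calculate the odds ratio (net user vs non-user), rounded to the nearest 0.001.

0.397

The missing cell is in the exposed row: 2386 − 2027 = 359.
So a = 359, b = 2027, c = 498, d = 1115.
OR = (a·d)/(b·c) = (359 × 1115) / (2027 × 498) = 400285 / 1009446 = 0.39654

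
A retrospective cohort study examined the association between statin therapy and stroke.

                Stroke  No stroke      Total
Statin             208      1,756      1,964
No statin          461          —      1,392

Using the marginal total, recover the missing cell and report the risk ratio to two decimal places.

0.32

The missing cell is in the unexposed row: 1392 − 461 = 931.
So a = 208, b = 1756, c = 461, d = 931.
RR = [a/(a+b)] / [c/(c+d)] = (208/1964) / (461/1392) = 0.10591/0.33118 = 0.31979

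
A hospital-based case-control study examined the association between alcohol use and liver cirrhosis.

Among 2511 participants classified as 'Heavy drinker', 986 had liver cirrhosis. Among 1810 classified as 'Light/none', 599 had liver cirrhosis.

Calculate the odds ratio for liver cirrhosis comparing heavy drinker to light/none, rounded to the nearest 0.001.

1.307

From the description: a = 986, b = 1525, c = 599, d = 1211.
OR = (a·d)/(b·c) = (986 × 1211) / (1525 × 599) = 1194046 / 913475 = 1.30715
The odds of liver cirrhosis are about 1.31 times as high in the heavy drinker group.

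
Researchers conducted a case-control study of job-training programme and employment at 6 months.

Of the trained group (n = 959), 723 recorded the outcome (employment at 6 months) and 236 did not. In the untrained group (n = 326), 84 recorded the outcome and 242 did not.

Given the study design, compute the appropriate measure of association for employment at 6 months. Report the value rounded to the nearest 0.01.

8.83

From the description: a = 723, b = 236, c = 84, d = 242.
This is a case-control study: participants were sampled on outcome status, so risks in the source population cannot be estimated directly — relative risk is not valid here. The odds ratio is the appropriate measure.
OR = (a·d)/(b·c) = (723 × 242) / (236 × 84) = 174966 / 19824 = 8.82597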